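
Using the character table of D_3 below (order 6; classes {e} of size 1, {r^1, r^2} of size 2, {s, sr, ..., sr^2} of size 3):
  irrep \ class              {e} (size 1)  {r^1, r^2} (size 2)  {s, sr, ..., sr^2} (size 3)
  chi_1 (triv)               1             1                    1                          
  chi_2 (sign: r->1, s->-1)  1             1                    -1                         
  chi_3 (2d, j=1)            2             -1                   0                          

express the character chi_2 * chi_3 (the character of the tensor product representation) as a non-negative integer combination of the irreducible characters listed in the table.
chi_2 tensor chi_3 = chi_3 (all other irreducibles have multiplicity 0).

Argument: The character of a tensor product is the pointwise product (chi_2 * chi_3)(C) = chi_2(C) * chi_3(C):
  {e}: (1)*(2), {r^1, r^2}: (1)*(-1), {s, sr, ..., sr^2}: (-1)*(0)
so (chi_2 * chi_3) takes values
  {e} -> 2, {r^1, r^2} -> -1, {s, sr, ..., sr^2} -> 0.
Now take the inner product of this character with each irreducible chi from the table, <chi_2*chi_3, chi> = (1/6) sum_C |C| (chi_2*chi_3)(C) conj(chi(C)):
  <chi_2*chi_3, chi_1> = (1/6)[1*(2)*conj(1) + 2*(-1)*conj(1) + 3*(0)*conj(1)]
      = (1/6)[(2) + (-2) + (0)] = 0/6 = 0
  <chi_2*chi_3, chi_2> = (1/6)[1*(2)*conj(1) + 2*(-1)*conj(1) + 3*(0)*conj(-1)]
      = (1/6)[(2) + (-2) + (0)] = 0/6 = 0
  <chi_2*chi_3, chi_3> = (1/6)[1*(2)*conj(2) + 2*(-1)*conj(-1) + 3*(0)*conj(0)]
      = (1/6)[(4) + (2) + (0)] = 6/6 = 1
Hence the multiplicities are chi_3: 1. Dimension check: dim(chi_2)*dim(chi_3) = 1*2 = 2 and sum (mult * dim) = 1*2 = 2.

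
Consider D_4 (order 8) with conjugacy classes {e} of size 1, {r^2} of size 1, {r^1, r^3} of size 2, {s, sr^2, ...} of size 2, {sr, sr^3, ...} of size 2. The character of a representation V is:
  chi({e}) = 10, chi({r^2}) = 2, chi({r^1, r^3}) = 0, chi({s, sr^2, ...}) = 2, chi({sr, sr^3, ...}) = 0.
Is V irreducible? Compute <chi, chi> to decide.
Not irreducible (reducible): <chi, chi> = 14 > 1.

Working: <chi, chi> = (1/|G|) sum_C |C| * |chi(C)|^2 = (1/8)[1*|10|^2 + 1*|2|^2 + 2*|0|^2 + 2*|2|^2 + 2*|0|^2]
  = (1/8)[(100) + (4) + (0) + (8) + (0)] = 112/8 = 14.
A character is irreducible iff <chi, chi> = 1, so this representation is reducible.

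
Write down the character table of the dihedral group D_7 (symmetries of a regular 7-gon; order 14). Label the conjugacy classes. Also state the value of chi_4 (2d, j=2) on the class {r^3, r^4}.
Conjugacy classes: {e} of size 1, {r^1, r^6} of size 2, {r^2, r^5} of size 2, {r^3, r^4} of size 2, {s, sr, ..., sr^6} of size 7.
Character table:
  irrep \ class              {e} (size 1)  {r^1, r^6} (size 2)  {r^2, r^5} (size 2)  {r^3, r^4} (size 2)  {s, sr, ..., sr^6} (size 7)
  chi_1 (triv)               1             1                    1                    1                    1                          
  chi_2 (sign: r->1, s->-1)  1             1                    1                    1                    -1                         
  chi_3 (2d, j=1)            2             2*cos(2*pi/7)        -2*cos(3*pi/7)       -2*cos(pi/7)         0                          
  chi_4 (2d, j=2)            2             -2*cos(3*pi/7)       -2*cos(pi/7)         2*cos(2*pi/7)        0                          
  chi_5 (2d, j=3)            2             -2*cos(pi/7)         2*cos(2*pi/7)        -2*cos(3*pi/7)       0                          

Spot check: chi_4 (2d, j=2) on {r^3, r^4} = 2*cos(2*pi/7).

Derivation: D_7 has order 2*7 = 14 with 5 conjugacy classes, hence 5 irreducibles. Sum of squared dims 1 + 1 + 4 + 4 + 4 = 14 = |G|. Linear characters come from the abelianisation; the 2-dimensional irreps have character r^k -> 2*cos(2*pi*j*k/7), reflections -> 0.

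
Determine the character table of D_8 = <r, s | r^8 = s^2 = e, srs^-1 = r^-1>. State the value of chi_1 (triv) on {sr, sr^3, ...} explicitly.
Conjugacy classes: {e} of size 1, {r^4} of size 1, {r^1, r^7} of size 2, {r^2, r^6} of size 2, {r^3, r^5} of size 2, {s, sr^2, ...} of size 4, {sr, sr^3, ...} of size 4.
Character table:
  irrep \ class              {e} (size 1)  {r^4} (size 1)  {r^1, r^7} (size 2)  {r^2, r^6} (size 2)  {r^3, r^5} (size 2)  {s, sr^2, ...} (size 4)  {sr, sr^3, ...} (size 4)
  chi_1 (triv)               1             1               1                    1                    1                    1                        1                       
  chi_2 (sign: r->1, s->-1)  1             1               1                    1                    1                    -1                       -1                      
  chi_3 (r->-1, s->1)        1             1               -1                   1                    -1                   1                        -1                      
  chi_4 (r->-1, s->-1)       1             1               -1                   1                    -1                   -1                       1                       
  chi_5 (2d, j=1)            2             -2              sqrt(2)              0                    -sqrt(2)             0                        0                       
  chi_6 (2d, j=2)            2             2               0                    -2                   0                    0                        0                       
  chi_7 (2d, j=3)            2             -2              -sqrt(2)             0                    sqrt(2)              0                        0                       

Spot check: chi_1 (triv) on {sr, sr^3, ...} = 1.

Details: D_8 has order 2*8 = 16 with 7 conjugacy classes, hence 7 irreducibles. Sum of squared dims 1 + 1 + 1 + 1 + 4 + 4 + 4 = 16 = |G|. Linear characters come from the abelianisation; the 2-dimensional irreps have character r^k -> 2*cos(2*pi*j*k/8), reflections -> 0.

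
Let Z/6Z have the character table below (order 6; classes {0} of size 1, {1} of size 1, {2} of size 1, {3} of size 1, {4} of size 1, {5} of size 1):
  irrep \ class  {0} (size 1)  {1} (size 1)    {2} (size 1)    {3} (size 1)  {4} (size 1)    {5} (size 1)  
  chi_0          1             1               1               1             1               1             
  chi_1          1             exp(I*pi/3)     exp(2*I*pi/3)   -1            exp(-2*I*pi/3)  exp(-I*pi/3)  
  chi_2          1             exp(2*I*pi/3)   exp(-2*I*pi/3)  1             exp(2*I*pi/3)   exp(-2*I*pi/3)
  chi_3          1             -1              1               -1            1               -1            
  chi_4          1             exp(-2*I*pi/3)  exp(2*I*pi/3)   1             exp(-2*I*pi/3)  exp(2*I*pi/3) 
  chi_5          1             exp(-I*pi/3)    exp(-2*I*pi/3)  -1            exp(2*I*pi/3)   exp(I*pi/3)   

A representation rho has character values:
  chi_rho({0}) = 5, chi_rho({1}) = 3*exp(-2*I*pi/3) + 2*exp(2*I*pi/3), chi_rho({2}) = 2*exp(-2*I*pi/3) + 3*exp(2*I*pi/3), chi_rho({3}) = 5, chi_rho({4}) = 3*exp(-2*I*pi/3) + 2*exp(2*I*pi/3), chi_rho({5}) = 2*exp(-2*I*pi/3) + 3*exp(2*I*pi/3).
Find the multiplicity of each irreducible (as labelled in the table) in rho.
Multiplicities: chi_0: 0, chi_1: 0, chi_2: 2, chi_3: 0, chi_4: 3, chi_5: 0.

Proof sketch: Use <chi_rho, chi> = (1/|G|) sum_C |C| * chi_rho(C) * conj(chi(C)) with |G| = 6 for each irreducible chi in the table:
  <chi_rho, chi_0> = (1/6)[1*(5)*conj(1) + 1*(3*exp(-2*I*pi/3) + 2*exp(2*I*pi/3))*conj(1) + 1*(2*exp(-2*I*pi/3) + 3*exp(2*I*pi/3))*conj(1) + 1*(5)*conj(1) + 1*(3*exp(-2*I*pi/3) + 2*exp(2*I*pi/3))*conj(1) + 1*(2*exp(-2*I*pi/3) + 3*exp(2*I*pi/3))*conj(1)]
      = (1/6)[(5) + (3*exp(-2*I*pi/3) + 2*exp(2*I*pi/3)) + (2*exp(-2*I*pi/3) + 3*exp(2*I*pi/3)) + (5) + (3*exp(-2*I*pi/3) + 2*exp(2*I*pi/3)) + (2*exp(-2*I*pi/3) + 3*exp(2*I*pi/3))] = 0/6 = 0
  <chi_rho, chi_1> = (1/6)[1*(5)*conj(1) + 1*(3*exp(-2*I*pi/3) + 2*exp(2*I*pi/3))*conj(exp(I*pi/3)) + 1*(2*exp(-2*I*pi/3) + 3*exp(2*I*pi/3))*conj(exp(2*I*pi/3)) + 1*(5)*conj(-1) + 1*(3*exp(-2*I*pi/3) + 2*exp(2*I*pi/3))*conj(exp(-2*I*pi/3)) + 1*(2*exp(-2*I*pi/3) + 3*exp(2*I*pi/3))*conj(exp(-I*pi/3))]
      = (1/6)[(5) + (-3 + 2*exp(I*pi/3)) + (3 + 2*exp(2*I*pi/3)) + (-5) + (3 + 2*exp(-2*I*pi/3)) + (-3 + 2*exp(-I*pi/3))] = 0/6 = 0
  <chi_rho, chi_2> = (1/6)[1*(5)*conj(1) + 1*(3*exp(-2*I*pi/3) + 2*exp(2*I*pi/3))*conj(exp(2*I*pi/3)) + 1*(2*exp(-2*I*pi/3) + 3*exp(2*I*pi/3))*conj(exp(-2*I*pi/3)) + 1*(5)*conj(1) + 1*(3*exp(-2*I*pi/3) + 2*exp(2*I*pi/3))*conj(exp(2*I*pi/3)) + 1*(2*exp(-2*I*pi/3) + 3*exp(2*I*pi/3))*conj(exp(-2*I*pi/3))]
      = (1/6)[(5) + (2 + 3*exp(2*I*pi/3)) + (2 + 3*exp(-2*I*pi/3)) + (5) + (2 + 3*exp(2*I*pi/3)) + (2 + 3*exp(-2*I*pi/3))] = 12/6 = 2
  <chi_rho, chi_3> = (1/6)[1*(5)*conj(1) + 1*(3*exp(-2*I*pi/3) + 2*exp(2*I*pi/3))*conj(-1) + 1*(2*exp(-2*I*pi/3) + 3*exp(2*I*pi/3))*conj(1) + 1*(5)*conj(-1) + 1*(3*exp(-2*I*pi/3) + 2*exp(2*I*pi/3))*conj(1) + 1*(2*exp(-2*I*pi/3) + 3*exp(2*I*pi/3))*conj(-1)]
      = (1/6)[(5) + (-2*exp(2*I*pi/3) - 3*exp(-2*I*pi/3)) + (2*exp(-2*I*pi/3) + 3*exp(2*I*pi/3)) + (-5) + (3*exp(-2*I*pi/3) + 2*exp(2*I*pi/3)) + (-3*exp(2*I*pi/3) - 2*exp(-2*I*pi/3))] = 0/6 = 0
  <chi_rho, chi_4> = (1/6)[1*(5)*conj(1) + 1*(3*exp(-2*I*pi/3) + 2*exp(2*I*pi/3))*conj(exp(-2*I*pi/3)) + 1*(2*exp(-2*I*pi/3) + 3*exp(2*I*pi/3))*conj(exp(2*I*pi/3)) + 1*(5)*conj(1) + 1*(3*exp(-2*I*pi/3) + 2*exp(2*I*pi/3))*conj(exp(-2*I*pi/3)) + 1*(2*exp(-2*I*pi/3) + 3*exp(2*I*pi/3))*conj(exp(2*I*pi/3))]
      = (1/6)[(5) + (3 + 2*exp(-2*I*pi/3)) + (3 + 2*exp(2*I*pi/3)) + (5) + (3 + 2*exp(-2*I*pi/3)) + (3 + 2*exp(2*I*pi/3))] = 18/6 = 3
  <chi_rho, chi_5> = (1/6)[1*(5)*conj(1) + 1*(3*exp(-2*I*pi/3) + 2*exp(2*I*pi/3))*conj(exp(-I*pi/3)) + 1*(2*exp(-2*I*pi/3) + 3*exp(2*I*pi/3))*conj(exp(-2*I*pi/3)) + 1*(5)*conj(-1) + 1*(3*exp(-2*I*pi/3) + 2*exp(2*I*pi/3))*conj(exp(2*I*pi/3)) + 1*(2*exp(-2*I*pi/3) + 3*exp(2*I*pi/3))*conj(exp(I*pi/3))]
      = (1/6)[(5) + (-2 + 3*exp(-I*pi/3)) + (2 + 3*exp(-2*I*pi/3)) + (-5) + (2 + 3*exp(2*I*pi/3)) + (-2 + 3*exp(I*pi/3))] = 0/6 = 0
(Exp terms are combined using exp(i*s)*conj(exp(i*t)) = exp(i*(s-t)), and sums of them are collapsed using the identity that for every m > 1 the m distinct m-th roots of unity sum to 0, e.g. 1 + exp(2*I*pi/3) + exp(-2*I*pi/3) = 0.)
Dimension check: dim(rho) = sum (mult * dim) = 0*1 + 0*1 + 2*1 + 0*1 + 3*1 + 0*1 = 5 = chi_rho(e) = 5.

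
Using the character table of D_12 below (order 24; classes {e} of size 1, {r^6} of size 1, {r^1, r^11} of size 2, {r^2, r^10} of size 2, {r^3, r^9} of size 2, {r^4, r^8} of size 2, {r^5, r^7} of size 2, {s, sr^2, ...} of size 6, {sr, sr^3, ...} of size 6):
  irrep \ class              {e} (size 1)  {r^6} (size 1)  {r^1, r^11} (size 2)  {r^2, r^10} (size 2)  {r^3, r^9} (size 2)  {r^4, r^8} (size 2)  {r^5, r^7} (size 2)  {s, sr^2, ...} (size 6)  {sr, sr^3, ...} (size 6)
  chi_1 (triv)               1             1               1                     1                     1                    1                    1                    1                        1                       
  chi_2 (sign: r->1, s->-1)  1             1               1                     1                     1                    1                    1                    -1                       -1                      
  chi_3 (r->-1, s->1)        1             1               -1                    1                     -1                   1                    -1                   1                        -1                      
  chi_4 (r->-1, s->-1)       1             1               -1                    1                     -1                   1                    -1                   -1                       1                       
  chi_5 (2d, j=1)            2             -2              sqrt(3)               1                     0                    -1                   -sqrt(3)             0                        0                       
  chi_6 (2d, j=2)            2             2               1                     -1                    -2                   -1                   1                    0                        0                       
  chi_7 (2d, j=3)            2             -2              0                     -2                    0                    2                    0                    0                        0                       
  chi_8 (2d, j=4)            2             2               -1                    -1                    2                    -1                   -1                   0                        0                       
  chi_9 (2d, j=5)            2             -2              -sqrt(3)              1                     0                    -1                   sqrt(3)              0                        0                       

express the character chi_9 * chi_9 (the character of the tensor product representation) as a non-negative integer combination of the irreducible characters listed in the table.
chi_9 tensor chi_9 = chi_1 + chi_2 + chi_6 (all other irreducibles have multiplicity 0).

Explanation: The character of a tensor product is the pointwise product (chi_9 * chi_9)(C) = chi_9(C) * chi_9(C):
  {e}: (2)*(2), {r^6}: (-2)*(-2), {r^1, r^11}: (-sqrt(3))*(-sqrt(3)), {r^2, r^10}: (1)*(1), {r^3, r^9}: (0)*(0), {r^4, r^8}: (-1)*(-1), {r^5, r^7}: (sqrt(3))*(sqrt(3)), {s, sr^2, ...}: (0)*(0), {sr, sr^3, ...}: (0)*(0)
so (chi_9 * chi_9) takes values
  {e} -> 4, {r^6} -> 4, {r^1, r^11} -> 3, {r^2, r^10} -> 1, {r^3, r^9} -> 0, {r^4, r^8} -> 1, {r^5, r^7} -> 3, {s, sr^2, ...} -> 0, {sr, sr^3, ...} -> 0.
Now take the inner product of this character with each irreducible chi from the table, <chi_9*chi_9, chi> = (1/24) sum_C |C| (chi_9*chi_9)(C) conj(chi(C)):
  <chi_9*chi_9, chi_1> = (1/24)[1*(4)*conj(1) + 1*(4)*conj(1) + 2*(3)*conj(1) + 2*(1)*conj(1) + 2*(0)*conj(1) + 2*(1)*conj(1) + 2*(3)*conj(1) + 6*(0)*conj(1) + 6*(0)*conj(1)]
      = (1/24)[(4) + (4) + (6) + (2) + (0) + (2) + (6) + (0) + (0)] = 24/24 = 1
  <chi_9*chi_9, chi_2> = (1/24)[1*(4)*conj(1) + 1*(4)*conj(1) + 2*(3)*conj(1) + 2*(1)*conj(1) + 2*(0)*conj(1) + 2*(1)*conj(1) + 2*(3)*conj(1) + 6*(0)*conj(-1) + 6*(0)*conj(-1)]
      = (1/24)[(4) + (4) + (6) + (2) + (0) + (2) + (6) + (0) + (0)] = 24/24 = 1
  <chi_9*chi_9, chi_3> = (1/24)[1*(4)*conj(1) + 1*(4)*conj(1) + 2*(3)*conj(-1) + 2*(1)*conj(1) + 2*(0)*conj(-1) + 2*(1)*conj(1) + 2*(3)*conj(-1) + 6*(0)*conj(1) + 6*(0)*conj(-1)]
      = (1/24)[(4) + (4) + (-6) + (2) + (0) + (2) + (-6) + (0) + (0)] = 0/24 = 0
  <chi_9*chi_9, chi_4> = (1/24)[1*(4)*conj(1) + 1*(4)*conj(1) + 2*(3)*conj(-1) + 2*(1)*conj(1) + 2*(0)*conj(-1) + 2*(1)*conj(1) + 2*(3)*conj(-1) + 6*(0)*conj(-1) + 6*(0)*conj(1)]
      = (1/24)[(4) + (4) + (-6) + (2) + (0) + (2) + (-6) + (0) + (0)] = 0/24 = 0
  <chi_9*chi_9, chi_5> = (1/24)[1*(4)*conj(2) + 1*(4)*conj(-2) + 2*(3)*conj(sqrt(3)) + 2*(1)*conj(1) + 2*(0)*conj(0) + 2*(1)*conj(-1) + 2*(3)*conj(-sqrt(3)) + 6*(0)*conj(0) + 6*(0)*conj(0)]
      = (1/24)[(8) + (-8) + (6*sqrt(3)) + (2) + (0) + (-2) + (-6*sqrt(3)) + (0) + (0)] = 0/24 = 0
  <chi_9*chi_9, chi_6> = (1/24)[1*(4)*conj(2) + 1*(4)*conj(2) + 2*(3)*conj(1) + 2*(1)*conj(-1) + 2*(0)*conj(-2) + 2*(1)*conj(-1) + 2*(3)*conj(1) + 6*(0)*conj(0) + 6*(0)*conj(0)]
      = (1/24)[(8) + (8) + (6) + (-2) + (0) + (-2) + (6) + (0) + (0)] = 24/24 = 1
  <chi_9*chi_9, chi_7> = (1/24)[1*(4)*conj(2) + 1*(4)*conj(-2) + 2*(3)*conj(0) + 2*(1)*conj(-2) + 2*(0)*conj(0) + 2*(1)*conj(2) + 2*(3)*conj(0) + 6*(0)*conj(0) + 6*(0)*conj(0)]
      = (1/24)[(8) + (-8) + (0) + (-4) + (0) + (4) + (0) + (0) + (0)] = 0/24 = 0
  <chi_9*chi_9, chi_8> = (1/24)[1*(4)*conj(2) + 1*(4)*conj(2) + 2*(3)*conj(-1) + 2*(1)*conj(-1) + 2*(0)*conj(2) + 2*(1)*conj(-1) + 2*(3)*conj(-1) + 6*(0)*conj(0) + 6*(0)*conj(0)]
      = (1/24)[(8) + (8) + (-6) + (-2) + (0) + (-2) + (-6) + (0) + (0)] = 0/24 = 0
  <chi_9*chi_9, chi_9> = (1/24)[1*(4)*conj(2) + 1*(4)*conj(-2) + 2*(3)*conj(-sqrt(3)) + 2*(1)*conj(1) + 2*(0)*conj(0) + 2*(1)*conj(-1) + 2*(3)*conj(sqrt(3)) + 6*(0)*conj(0) + 6*(0)*conj(0)]
      = (1/24)[(8) + (-8) + (-6*sqrt(3)) + (2) + (0) + (-2) + (6*sqrt(3)) + (0) + (0)] = 0/24 = 0
Hence the multiplicities are chi_1: 1, chi_2: 1, chi_6: 1. Dimension check: dim(chi_9)*dim(chi_9) = 2*2 = 4 and sum (mult * dim) = 1*1 + 1*1 + 1*2 = 4.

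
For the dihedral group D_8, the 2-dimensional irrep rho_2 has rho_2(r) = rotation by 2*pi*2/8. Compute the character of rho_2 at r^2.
chi_{rho_2}(r^2) = 2*cos(2*pi*2*2/8) = -2

Details: rho_2(r^2) is rotation by angle 2*pi*2*2/8, whose trace is 2*cos(2*pi*2*2/8) = -2.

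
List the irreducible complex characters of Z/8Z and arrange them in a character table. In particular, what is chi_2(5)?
Character table of Z/8Z (irreps indexed chi_0,...,chi_7 with chi_k(m) = zeta_8^(k*m), zeta_8 = exp(2*pi*i/8)):
  irrep \ class  {0} (size 1)  {1} (size 1)    {2} (size 1)  {3} (size 1)    {4} (size 1)  {5} (size 1)    {6} (size 1)  {7} (size 1)  
  chi_0          1             1               1             1               1             1               1             1             
  chi_1          1             exp(I*pi/4)     I             exp(3*I*pi/4)   -1            exp(-3*I*pi/4)  -I            exp(-I*pi/4)  
  chi_2          1             I               -1            -I              1             I               -1            -I            
  chi_3          1             exp(3*I*pi/4)   -I            exp(I*pi/4)     -1            exp(-I*pi/4)    I             exp(-3*I*pi/4)
  chi_4          1             -1              1             -1              1             -1              1             -1            
  chi_5          1             exp(-3*I*pi/4)  I             exp(-I*pi/4)    -1            exp(I*pi/4)     -I            exp(3*I*pi/4) 
  chi_6          1             -I              -1            I               1             -I              -1            I             
  chi_7          1             exp(-I*pi/4)    -I            exp(-3*I*pi/4)  -1            exp(3*I*pi/4)   I             exp(I*pi/4)   

Spot check: chi_2(5) = zeta_8^(2*5) = zeta_8^10 = I.

Details: Z/8Z is abelian, so all 8 irreducible complex representations are 1-dimensional. They are given by chi_k(m) = zeta_8^(k*m) for k = 0,...,7. Row orthogonality: sum_m chi_k(m) conj(chi_l(m)) = 8 * [k = l].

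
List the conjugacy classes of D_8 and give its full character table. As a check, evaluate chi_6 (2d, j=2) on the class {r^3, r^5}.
Conjugacy classes: {e} of size 1, {r^4} of size 1, {r^1, r^7} of size 2, {r^2, r^6} of size 2, {r^3, r^5} of size 2, {s, sr^2, ...} of size 4, {sr, sr^3, ...} of size 4.
Character table:
  irrep \ class              {e} (size 1)  {r^4} (size 1)  {r^1, r^7} (size 2)  {r^2, r^6} (size 2)  {r^3, r^5} (size 2)  {s, sr^2, ...} (size 4)  {sr, sr^3, ...} (size 4)
  chi_1 (triv)               1             1               1                    1                    1                    1                        1                       
  chi_2 (sign: r->1, s->-1)  1             1               1                    1                    1                    -1                       -1                      
  chi_3 (r->-1, s->1)        1             1               -1                   1                    -1                   1                        -1                      
  chi_4 (r->-1, s->-1)       1             1               -1                   1                    -1                   -1                       1                       
  chi_5 (2d, j=1)            2             -2              sqrt(2)              0                    -sqrt(2)             0                        0                       
  chi_6 (2d, j=2)            2             2               0                    -2                   0                    0                        0                       
  chi_7 (2d, j=3)            2             -2              -sqrt(2)             0                    sqrt(2)              0                        0                       

Spot check: chi_6 (2d, j=2) on {r^3, r^5} = 0.

Derivation: D_8 has order 2*8 = 16 with 7 conjugacy classes, hence 7 irreducibles. Sum of squared dims 1 + 1 + 1 + 1 + 4 + 4 + 4 = 16 = |G|. Linear characters come from the abelianisation; the 2-dimensional irreps have character r^k -> 2*cos(2*pi*j*k/8), reflections -> 0.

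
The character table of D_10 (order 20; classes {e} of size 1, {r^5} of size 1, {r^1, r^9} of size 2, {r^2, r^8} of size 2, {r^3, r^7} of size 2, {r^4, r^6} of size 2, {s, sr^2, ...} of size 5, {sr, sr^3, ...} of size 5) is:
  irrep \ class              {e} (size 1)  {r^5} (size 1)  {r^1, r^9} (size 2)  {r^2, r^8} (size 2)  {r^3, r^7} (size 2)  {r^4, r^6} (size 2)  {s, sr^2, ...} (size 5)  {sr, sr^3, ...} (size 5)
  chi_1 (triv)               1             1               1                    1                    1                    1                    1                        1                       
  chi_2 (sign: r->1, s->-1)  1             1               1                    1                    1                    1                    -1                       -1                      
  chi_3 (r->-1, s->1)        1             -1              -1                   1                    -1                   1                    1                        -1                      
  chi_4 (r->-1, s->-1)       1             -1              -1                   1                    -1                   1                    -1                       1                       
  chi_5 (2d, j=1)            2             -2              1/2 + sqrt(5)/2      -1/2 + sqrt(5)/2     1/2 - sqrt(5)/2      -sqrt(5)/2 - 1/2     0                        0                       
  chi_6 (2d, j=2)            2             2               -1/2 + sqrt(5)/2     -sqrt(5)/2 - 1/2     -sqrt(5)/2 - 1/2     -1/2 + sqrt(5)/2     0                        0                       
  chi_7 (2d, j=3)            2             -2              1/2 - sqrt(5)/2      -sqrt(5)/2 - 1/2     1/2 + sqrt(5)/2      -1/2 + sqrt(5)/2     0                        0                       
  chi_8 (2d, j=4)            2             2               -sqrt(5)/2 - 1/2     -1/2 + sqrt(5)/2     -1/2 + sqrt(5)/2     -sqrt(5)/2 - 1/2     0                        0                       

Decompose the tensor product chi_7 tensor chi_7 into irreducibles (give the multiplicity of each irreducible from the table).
chi_7 tensor chi_7 = chi_1 + chi_2 + chi_8 (all other irreducibles have multiplicity 0).

Explanation: The character of a tensor product is the pointwise product (chi_7 * chi_7)(C) = chi_7(C) * chi_7(C):
  {e}: (2)*(2), {r^5}: (-2)*(-2), {r^1, r^9}: (1/2 - sqrt(5)/2)*(1/2 - sqrt(5)/2), {r^2, r^8}: (-sqrt(5)/2 - 1/2)*(-sqrt(5)/2 - 1/2), {r^3, r^7}: (1/2 + sqrt(5)/2)*(1/2 + sqrt(5)/2), {r^4, r^6}: (-1/2 + sqrt(5)/2)*(-1/2 + sqrt(5)/2), {s, sr^2, ...}: (0)*(0), {sr, sr^3, ...}: (0)*(0)
so (chi_7 * chi_7) takes values
  {e} -> 4, {r^5} -> 4, {r^1, r^9} -> 3/2 - sqrt(5)/2, {r^2, r^8} -> sqrt(5)/2 + 3/2, {r^3, r^7} -> sqrt(5)/2 + 3/2, {r^4, r^6} -> 3/2 - sqrt(5)/2, {s, sr^2, ...} -> 0, {sr, sr^3, ...} -> 0.
Now take the inner product of this character with each irreducible chi from the table, <chi_7*chi_7, chi> = (1/20) sum_C |C| (chi_7*chi_7)(C) conj(chi(C)):
  <chi_7*chi_7, chi_1> = (1/20)[1*(4)*conj(1) + 1*(4)*conj(1) + 2*(3/2 - sqrt(5)/2)*conj(1) + 2*(sqrt(5)/2 + 3/2)*conj(1) + 2*(sqrt(5)/2 + 3/2)*conj(1) + 2*(3/2 - sqrt(5)/2)*conj(1) + 5*(0)*conj(1) + 5*(0)*conj(1)]
      = (1/20)[(4) + (4) + (3 - sqrt(5)) + (sqrt(5) + 3) + (sqrt(5) + 3) + (3 - sqrt(5)) + (0) + (0)] = 20/20 = 1
  <chi_7*chi_7, chi_2> = (1/20)[1*(4)*conj(1) + 1*(4)*conj(1) + 2*(3/2 - sqrt(5)/2)*conj(1) + 2*(sqrt(5)/2 + 3/2)*conj(1) + 2*(sqrt(5)/2 + 3/2)*conj(1) + 2*(3/2 - sqrt(5)/2)*conj(1) + 5*(0)*conj(-1) + 5*(0)*conj(-1)]
      = (1/20)[(4) + (4) + (3 - sqrt(5)) + (sqrt(5) + 3) + (sqrt(5) + 3) + (3 - sqrt(5)) + (0) + (0)] = 20/20 = 1
  <chi_7*chi_7, chi_3> = (1/20)[1*(4)*conj(1) + 1*(4)*conj(-1) + 2*(3/2 - sqrt(5)/2)*conj(-1) + 2*(sqrt(5)/2 + 3/2)*conj(1) + 2*(sqrt(5)/2 + 3/2)*conj(-1) + 2*(3/2 - sqrt(5)/2)*conj(1) + 5*(0)*conj(1) + 5*(0)*conj(-1)]
      = (1/20)[(4) + (-4) + (-3 + sqrt(5)) + (sqrt(5) + 3) + (-3 - sqrt(5)) + (3 - sqrt(5)) + (0) + (0)] = 0/20 = 0
  <chi_7*chi_7, chi_4> = (1/20)[1*(4)*conj(1) + 1*(4)*conj(-1) + 2*(3/2 - sqrt(5)/2)*conj(-1) + 2*(sqrt(5)/2 + 3/2)*conj(1) + 2*(sqrt(5)/2 + 3/2)*conj(-1) + 2*(3/2 - sqrt(5)/2)*conj(1) + 5*(0)*conj(-1) + 5*(0)*conj(1)]
      = (1/20)[(4) + (-4) + (-3 + sqrt(5)) + (sqrt(5) + 3) + (-3 - sqrt(5)) + (3 - sqrt(5)) + (0) + (0)] = 0/20 = 0
  <chi_7*chi_7, chi_5> = (1/20)[1*(4)*conj(2) + 1*(4)*conj(-2) + 2*(3/2 - sqrt(5)/2)*conj(1/2 + sqrt(5)/2) + 2*(sqrt(5)/2 + 3/2)*conj(-1/2 + sqrt(5)/2) + 2*(sqrt(5)/2 + 3/2)*conj(1/2 - sqrt(5)/2) + 2*(3/2 - sqrt(5)/2)*conj(-sqrt(5)/2 - 1/2) + 5*(0)*conj(0) + 5*(0)*conj(0)]
      = (1/20)[(8) + (-8) + (-1 + sqrt(5)) + (1 + sqrt(5)) + (-sqrt(5) - 1) + (1 - sqrt(5)) + (0) + (0)] = 0/20 = 0
  <chi_7*chi_7, chi_6> = (1/20)[1*(4)*conj(2) + 1*(4)*conj(2) + 2*(3/2 - sqrt(5)/2)*conj(-1/2 + sqrt(5)/2) + 2*(sqrt(5)/2 + 3/2)*conj(-sqrt(5)/2 - 1/2) + 2*(sqrt(5)/2 + 3/2)*conj(-sqrt(5)/2 - 1/2) + 2*(3/2 - sqrt(5)/2)*conj(-1/2 + sqrt(5)/2) + 5*(0)*conj(0) + 5*(0)*conj(0)]
      = (1/20)[(8) + (8) + (-4 + 2*sqrt(5)) + (-2*sqrt(5) - 4) + (-2*sqrt(5) - 4) + (-4 + 2*sqrt(5)) + (0) + (0)] = 0/20 = 0
  <chi_7*chi_7, chi_7> = (1/20)[1*(4)*conj(2) + 1*(4)*conj(-2) + 2*(3/2 - sqrt(5)/2)*conj(1/2 - sqrt(5)/2) + 2*(sqrt(5)/2 + 3/2)*conj(-sqrt(5)/2 - 1/2) + 2*(sqrt(5)/2 + 3/2)*conj(1/2 + sqrt(5)/2) + 2*(3/2 - sqrt(5)/2)*conj(-1/2 + sqrt(5)/2) + 5*(0)*conj(0) + 5*(0)*conj(0)]
      = (1/20)[(8) + (-8) + (4 - 2*sqrt(5)) + (-2*sqrt(5) - 4) + (4 + 2*sqrt(5)) + (-4 + 2*sqrt(5)) + (0) + (0)] = 0/20 = 0
  <chi_7*chi_7, chi_8> = (1/20)[1*(4)*conj(2) + 1*(4)*conj(2) + 2*(3/2 - sqrt(5)/2)*conj(-sqrt(5)/2 - 1/2) + 2*(sqrt(5)/2 + 3/2)*conj(-1/2 + sqrt(5)/2) + 2*(sqrt(5)/2 + 3/2)*conj(-1/2 + sqrt(5)/2) + 2*(3/2 - sqrt(5)/2)*conj(-sqrt(5)/2 - 1/2) + 5*(0)*conj(0) + 5*(0)*conj(0)]
      = (1/20)[(8) + (8) + (1 - sqrt(5)) + (1 + sqrt(5)) + (1 + sqrt(5)) + (1 - sqrt(5)) + (0) + (0)] = 20/20 = 1
Hence the multiplicities are chi_1: 1, chi_2: 1, chi_8: 1. Dimension check: dim(chi_7)*dim(chi_7) = 2*2 = 4 and sum (mult * dim) = 1*1 + 1*1 + 1*2 = 4.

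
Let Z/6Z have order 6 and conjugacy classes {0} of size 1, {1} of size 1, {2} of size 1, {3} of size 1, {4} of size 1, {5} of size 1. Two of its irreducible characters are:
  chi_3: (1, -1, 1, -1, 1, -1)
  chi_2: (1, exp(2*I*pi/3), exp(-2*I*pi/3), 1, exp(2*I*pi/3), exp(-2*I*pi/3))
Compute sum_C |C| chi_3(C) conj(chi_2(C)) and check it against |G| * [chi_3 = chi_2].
Sum = 0; so <chi_3, chi_2> = 0 (distinct irreducibles are orthogonal).

Explanation: Compute term by term over conjugacy classes (|C| * chi_3(C) * conj(chi_2(C))):
  1*(1)*conj(1) + 1*(-1)*conj(exp(2*I*pi/3)) + 1*(1)*conj(exp(-2*I*pi/3)) + 1*(-1)*conj(1) + 1*(1)*conj(exp(2*I*pi/3)) + 1*(-1)*conj(exp(-2*I*pi/3))
  = (1) + (-exp(-2*I*pi/3)) + (exp(2*I*pi/3)) + (-1) + (exp(-2*I*pi/3)) + (-exp(2*I*pi/3))
  = 0.
(Exp terms are combined using exp(i*s)*conj(exp(i*t)) = exp(i*(s-t)), and sums of them are collapsed using the identity that for every m > 1 the m distinct m-th roots of unity sum to 0, e.g. 1 + exp(2*I*pi/3) + exp(-2*I*pi/3) = 0.)
Dividing by |G| = 6 gives 0/6 = 0, matching the row-orthogonality relation <chi_3, chi_2> = [chi_3 = chi_2].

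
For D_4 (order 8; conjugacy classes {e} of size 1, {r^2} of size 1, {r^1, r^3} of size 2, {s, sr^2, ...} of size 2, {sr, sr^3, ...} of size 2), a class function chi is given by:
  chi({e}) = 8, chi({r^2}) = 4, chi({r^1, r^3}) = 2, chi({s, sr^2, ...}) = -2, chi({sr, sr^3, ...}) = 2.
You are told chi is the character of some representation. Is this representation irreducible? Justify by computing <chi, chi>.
Not irreducible (reducible): <chi, chi> = 13 > 1.

Justification: <chi, chi> = (1/|G|) sum_C |C| * |chi(C)|^2 = (1/8)[1*|8|^2 + 1*|4|^2 + 2*|2|^2 + 2*|-2|^2 + 2*|2|^2]
  = (1/8)[(64) + (16) + (8) + (8) + (8)] = 104/8 = 13.
A character is irreducible iff <chi, chi> = 1, so this representation is reducible.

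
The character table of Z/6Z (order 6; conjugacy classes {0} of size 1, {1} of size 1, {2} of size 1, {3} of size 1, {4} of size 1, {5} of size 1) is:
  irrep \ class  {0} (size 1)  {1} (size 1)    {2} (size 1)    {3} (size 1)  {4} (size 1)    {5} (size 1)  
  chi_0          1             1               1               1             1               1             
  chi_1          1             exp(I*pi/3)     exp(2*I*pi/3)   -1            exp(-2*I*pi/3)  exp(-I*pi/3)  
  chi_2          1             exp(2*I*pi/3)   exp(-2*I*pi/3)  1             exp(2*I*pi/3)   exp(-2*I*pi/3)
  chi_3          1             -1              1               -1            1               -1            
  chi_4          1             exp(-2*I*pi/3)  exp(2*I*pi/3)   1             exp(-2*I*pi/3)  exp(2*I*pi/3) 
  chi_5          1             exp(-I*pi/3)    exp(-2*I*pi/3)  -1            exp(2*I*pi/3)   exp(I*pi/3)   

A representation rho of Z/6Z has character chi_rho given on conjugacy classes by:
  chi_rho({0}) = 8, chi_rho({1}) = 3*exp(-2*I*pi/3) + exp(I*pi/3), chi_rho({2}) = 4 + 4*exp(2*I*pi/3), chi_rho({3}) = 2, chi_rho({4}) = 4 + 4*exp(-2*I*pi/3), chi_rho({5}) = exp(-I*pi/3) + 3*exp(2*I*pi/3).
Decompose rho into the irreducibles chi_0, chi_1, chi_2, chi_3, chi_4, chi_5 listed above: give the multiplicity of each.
Multiplicities: chi_0: 2, chi_1: 1, chi_2: 0, chi_3: 2, chi_4: 3, chi_5: 0.

Explanation: Use <chi_rho, chi> = (1/|G|) sum_C |C| * chi_rho(C) * conj(chi(C)) with |G| = 6 for each irreducible chi in the table:
  <chi_rho, chi_0> = (1/6)[1*(8)*conj(1) + 1*(3*exp(-2*I*pi/3) + exp(I*pi/3))*conj(1) + 1*(4 + 4*exp(2*I*pi/3))*conj(1) + 1*(2)*conj(1) + 1*(4 + 4*exp(-2*I*pi/3))*conj(1) + 1*(exp(-I*pi/3) + 3*exp(2*I*pi/3))*conj(1)]
      = (1/6)[(8) + (3*exp(-2*I*pi/3) + exp(I*pi/3)) + (4 + 4*exp(2*I*pi/3)) + (2) + (4 + 4*exp(-2*I*pi/3)) + (exp(-I*pi/3) + 3*exp(2*I*pi/3))] = 12/6 = 2
  <chi_rho, chi_1> = (1/6)[1*(8)*conj(1) + 1*(3*exp(-2*I*pi/3) + exp(I*pi/3))*conj(exp(I*pi/3)) + 1*(4 + 4*exp(2*I*pi/3))*conj(exp(2*I*pi/3)) + 1*(2)*conj(-1) + 1*(4 + 4*exp(-2*I*pi/3))*conj(exp(-2*I*pi/3)) + 1*(exp(-I*pi/3) + 3*exp(2*I*pi/3))*conj(exp(-I*pi/3))]
      = (1/6)[(8) + (-2) + (4 + 4*exp(-2*I*pi/3)) + (-2) + (4 + 4*exp(2*I*pi/3)) + (-2)] = 6/6 = 1
  <chi_rho, chi_2> = (1/6)[1*(8)*conj(1) + 1*(3*exp(-2*I*pi/3) + exp(I*pi/3))*conj(exp(2*I*pi/3)) + 1*(4 + 4*exp(2*I*pi/3))*conj(exp(-2*I*pi/3)) + 1*(2)*conj(1) + 1*(4 + 4*exp(-2*I*pi/3))*conj(exp(2*I*pi/3)) + 1*(exp(-I*pi/3) + 3*exp(2*I*pi/3))*conj(exp(-2*I*pi/3))]
      = (1/6)[(8) + (exp(-I*pi/3) + 3*exp(2*I*pi/3)) + (-4) + (2) + (-4) + (3*exp(-2*I*pi/3) + exp(I*pi/3))] = 0/6 = 0
  <chi_rho, chi_3> = (1/6)[1*(8)*conj(1) + 1*(3*exp(-2*I*pi/3) + exp(I*pi/3))*conj(-1) + 1*(4 + 4*exp(2*I*pi/3))*conj(1) + 1*(2)*conj(-1) + 1*(4 + 4*exp(-2*I*pi/3))*conj(1) + 1*(exp(-I*pi/3) + 3*exp(2*I*pi/3))*conj(-1)]
      = (1/6)[(8) + (-exp(I*pi/3) - 3*exp(-2*I*pi/3)) + (4 + 4*exp(2*I*pi/3)) + (-2) + (4 + 4*exp(-2*I*pi/3)) + (-3*exp(2*I*pi/3) - exp(-I*pi/3))] = 12/6 = 2
  <chi_rho, chi_4> = (1/6)[1*(8)*conj(1) + 1*(3*exp(-2*I*pi/3) + exp(I*pi/3))*conj(exp(-2*I*pi/3)) + 1*(4 + 4*exp(2*I*pi/3))*conj(exp(2*I*pi/3)) + 1*(2)*conj(1) + 1*(4 + 4*exp(-2*I*pi/3))*conj(exp(-2*I*pi/3)) + 1*(exp(-I*pi/3) + 3*exp(2*I*pi/3))*conj(exp(2*I*pi/3))]
      = (1/6)[(8) + (2) + (4 + 4*exp(-2*I*pi/3)) + (2) + (4 + 4*exp(2*I*pi/3)) + (2)] = 18/6 = 3
  <chi_rho, chi_5> = (1/6)[1*(8)*conj(1) + 1*(3*exp(-2*I*pi/3) + exp(I*pi/3))*conj(exp(-I*pi/3)) + 1*(4 + 4*exp(2*I*pi/3))*conj(exp(-2*I*pi/3)) + 1*(2)*conj(-1) + 1*(4 + 4*exp(-2*I*pi/3))*conj(exp(2*I*pi/3)) + 1*(exp(-I*pi/3) + 3*exp(2*I*pi/3))*conj(exp(I*pi/3))]
      = (1/6)[(8) + (3*exp(-I*pi/3) + exp(2*I*pi/3)) + (-4) + (-2) + (-4) + (exp(-2*I*pi/3) + 3*exp(I*pi/3))] = 0/6 = 0
(Exp terms are combined using exp(i*s)*conj(exp(i*t)) = exp(i*(s-t)), and sums of them are collapsed using the identity that for every m > 1 the m distinct m-th roots of unity sum to 0, e.g. 1 + exp(2*I*pi/3) + exp(-2*I*pi/3) = 0.)
Dimension check: dim(rho) = sum (mult * dim) = 2*1 + 1*1 + 0*1 + 2*1 + 3*1 + 0*1 = 8 = chi_rho(e) = 8.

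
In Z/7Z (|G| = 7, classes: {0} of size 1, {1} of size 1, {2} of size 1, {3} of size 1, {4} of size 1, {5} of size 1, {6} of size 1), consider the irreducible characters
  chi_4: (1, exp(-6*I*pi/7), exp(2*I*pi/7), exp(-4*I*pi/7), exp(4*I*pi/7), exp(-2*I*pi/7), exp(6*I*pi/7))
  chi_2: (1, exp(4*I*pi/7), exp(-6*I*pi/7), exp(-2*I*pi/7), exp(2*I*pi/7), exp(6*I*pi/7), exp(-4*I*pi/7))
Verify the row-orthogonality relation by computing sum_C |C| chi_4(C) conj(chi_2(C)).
Sum = 0; so <chi_4, chi_2> = 0 (distinct irreducibles are orthogonal).

Solution. Compute term by term over conjugacy classes (|C| * chi_4(C) * conj(chi_2(C))):
  1*(1)*conj(1) + 1*(exp(-6*I*pi/7))*conj(exp(4*I*pi/7)) + 1*(exp(2*I*pi/7))*conj(exp(-6*I*pi/7)) + 1*(exp(-4*I*pi/7))*conj(exp(-2*I*pi/7)) + 1*(exp(4*I*pi/7))*conj(exp(2*I*pi/7)) + 1*(exp(-2*I*pi/7))*conj(exp(6*I*pi/7)) + 1*(exp(6*I*pi/7))*conj(exp(-4*I*pi/7))
  = (1) + (exp(4*I*pi/7)) + (exp(-6*I*pi/7)) + (exp(-2*I*pi/7)) + (exp(2*I*pi/7)) + (exp(6*I*pi/7)) + (exp(-4*I*pi/7))
  = 0.
(Exp terms are combined using exp(i*s)*conj(exp(i*t)) = exp(i*(s-t)), and sums of them are collapsed using the identity that for every m > 1 the m distinct m-th roots of unity sum to 0, e.g. 1 + exp(2*I*pi/3) + exp(-2*I*pi/3) = 0.)
Dividing by |G| = 7 gives 0/7 = 0, matching the row-orthogonality relation <chi_4, chi_2> = [chi_4 = chi_2].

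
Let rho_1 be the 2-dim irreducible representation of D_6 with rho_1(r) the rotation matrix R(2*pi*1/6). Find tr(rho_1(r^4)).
chi_{rho_1}(r^4) = 2*cos(2*pi*1*4/6) = -1

Why: rho_1(r^4) is rotation by angle 2*pi*1*4/6, whose trace is 2*cos(2*pi*1*4/6) = -1.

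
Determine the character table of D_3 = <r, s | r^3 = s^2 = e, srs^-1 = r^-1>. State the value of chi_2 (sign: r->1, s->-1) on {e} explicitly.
Conjugacy classes: {e} of size 1, {r^1, r^2} of size 2, {s, sr, ..., sr^2} of size 3.
Character table:
  irrep \ class              {e} (size 1)  {r^1, r^2} (size 2)  {s, sr, ..., sr^2} (size 3)
  chi_1 (triv)               1             1                    1                          
  chi_2 (sign: r->1, s->-1)  1             1                    -1                         
  chi_3 (2d, j=1)            2             -1                   0                          

Spot check: chi_2 (sign: r->1, s->-1) on {e} = 1.

Justification: D_3 has order 2*3 = 6 with 3 conjugacy classes, hence 3 irreducibles. Sum of squared dims 1 + 1 + 4 = 6 = |G|. Linear characters come from the abelianisation; the 2-dimensional irreps have character r^k -> 2*cos(2*pi*j*k/3), reflections -> 0.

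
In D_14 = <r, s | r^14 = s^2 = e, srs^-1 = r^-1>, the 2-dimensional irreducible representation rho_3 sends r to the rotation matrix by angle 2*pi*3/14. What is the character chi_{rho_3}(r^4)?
chi_{rho_3}(r^4) = 2*cos(2*pi*3*4/14) = 2*cos(2*pi/7)

rho_3(r^4) is rotation by angle 2*pi*3*4/14, whose trace is 2*cos(2*pi*3*4/14) = 2*cos(2*pi/7).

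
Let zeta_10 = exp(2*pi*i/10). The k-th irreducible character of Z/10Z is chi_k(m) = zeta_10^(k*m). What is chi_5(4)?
chi_5(4) = zeta_10^20 = 1

Justification: chi_5(4) = zeta_10^(5*4) = zeta_10^20. Since zeta_10^10 = 1, this equals zeta_10^0 = exp(2*pi*i*0/10) = 1.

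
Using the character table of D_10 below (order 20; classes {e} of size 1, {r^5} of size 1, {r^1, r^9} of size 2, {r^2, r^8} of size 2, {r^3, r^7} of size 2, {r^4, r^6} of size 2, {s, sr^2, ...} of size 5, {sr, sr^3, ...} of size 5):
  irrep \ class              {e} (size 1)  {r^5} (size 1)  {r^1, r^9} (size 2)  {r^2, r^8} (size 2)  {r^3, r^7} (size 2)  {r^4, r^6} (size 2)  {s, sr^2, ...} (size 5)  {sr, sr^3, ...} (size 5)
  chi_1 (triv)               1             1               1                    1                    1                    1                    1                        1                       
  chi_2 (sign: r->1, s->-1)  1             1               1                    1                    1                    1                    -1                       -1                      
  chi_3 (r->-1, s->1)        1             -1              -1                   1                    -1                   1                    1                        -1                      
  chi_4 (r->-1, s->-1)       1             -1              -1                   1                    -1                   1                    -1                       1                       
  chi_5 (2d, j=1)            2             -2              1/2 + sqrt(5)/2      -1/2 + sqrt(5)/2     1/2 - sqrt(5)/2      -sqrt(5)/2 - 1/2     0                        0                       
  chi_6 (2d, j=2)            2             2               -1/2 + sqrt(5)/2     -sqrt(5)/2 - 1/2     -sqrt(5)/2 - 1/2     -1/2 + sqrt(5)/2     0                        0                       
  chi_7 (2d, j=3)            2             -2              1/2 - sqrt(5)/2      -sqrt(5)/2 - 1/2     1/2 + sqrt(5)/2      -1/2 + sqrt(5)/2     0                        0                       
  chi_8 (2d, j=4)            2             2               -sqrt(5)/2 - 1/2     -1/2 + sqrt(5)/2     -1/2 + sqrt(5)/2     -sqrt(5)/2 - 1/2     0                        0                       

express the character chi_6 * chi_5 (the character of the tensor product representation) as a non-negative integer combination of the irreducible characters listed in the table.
chi_6 tensor chi_5 = chi_5 + chi_7 (all other irreducibles have multiplicity 0).

Working: The character of a tensor product is the pointwise product (chi_6 * chi_5)(C) = chi_6(C) * chi_5(C):
  {e}: (2)*(2), {r^5}: (2)*(-2), {r^1, r^9}: (-1/2 + sqrt(5)/2)*(1/2 + sqrt(5)/2), {r^2, r^8}: (-sqrt(5)/2 - 1/2)*(-1/2 + sqrt(5)/2), {r^3, r^7}: (-sqrt(5)/2 - 1/2)*(1/2 - sqrt(5)/2), {r^4, r^6}: (-1/2 + sqrt(5)/2)*(-sqrt(5)/2 - 1/2), {s, sr^2, ...}: (0)*(0), {sr, sr^3, ...}: (0)*(0)
so (chi_6 * chi_5) takes values
  {e} -> 4, {r^5} -> -4, {r^1, r^9} -> 1, {r^2, r^8} -> -1, {r^3, r^7} -> 1, {r^4, r^6} -> -1, {s, sr^2, ...} -> 0, {sr, sr^3, ...} -> 0.
Now take the inner product of this character with each irreducible chi from the table, <chi_6*chi_5, chi> = (1/20) sum_C |C| (chi_6*chi_5)(C) conj(chi(C)):
  <chi_6*chi_5, chi_1> = (1/20)[1*(4)*conj(1) + 1*(-4)*conj(1) + 2*(1)*conj(1) + 2*(-1)*conj(1) + 2*(1)*conj(1) + 2*(-1)*conj(1) + 5*(0)*conj(1) + 5*(0)*conj(1)]
      = (1/20)[(4) + (-4) + (2) + (-2) + (2) + (-2) + (0) + (0)] = 0/20 = 0
  <chi_6*chi_5, chi_2> = (1/20)[1*(4)*conj(1) + 1*(-4)*conj(1) + 2*(1)*conj(1) + 2*(-1)*conj(1) + 2*(1)*conj(1) + 2*(-1)*conj(1) + 5*(0)*conj(-1) + 5*(0)*conj(-1)]
      = (1/20)[(4) + (-4) + (2) + (-2) + (2) + (-2) + (0) + (0)] = 0/20 = 0
  <chi_6*chi_5, chi_3> = (1/20)[1*(4)*conj(1) + 1*(-4)*conj(-1) + 2*(1)*conj(-1) + 2*(-1)*conj(1) + 2*(1)*conj(-1) + 2*(-1)*conj(1) + 5*(0)*conj(1) + 5*(0)*conj(-1)]
      = (1/20)[(4) + (4) + (-2) + (-2) + (-2) + (-2) + (0) + (0)] = 0/20 = 0
  <chi_6*chi_5, chi_4> = (1/20)[1*(4)*conj(1) + 1*(-4)*conj(-1) + 2*(1)*conj(-1) + 2*(-1)*conj(1) + 2*(1)*conj(-1) + 2*(-1)*conj(1) + 5*(0)*conj(-1) + 5*(0)*conj(1)]
      = (1/20)[(4) + (4) + (-2) + (-2) + (-2) + (-2) + (0) + (0)] = 0/20 = 0
  <chi_6*chi_5, chi_5> = (1/20)[1*(4)*conj(2) + 1*(-4)*conj(-2) + 2*(1)*conj(1/2 + sqrt(5)/2) + 2*(-1)*conj(-1/2 + sqrt(5)/2) + 2*(1)*conj(1/2 - sqrt(5)/2) + 2*(-1)*conj(-sqrt(5)/2 - 1/2) + 5*(0)*conj(0) + 5*(0)*conj(0)]
      = (1/20)[(8) + (8) + (1 + sqrt(5)) + (1 - sqrt(5)) + (1 - sqrt(5)) + (1 + sqrt(5)) + (0) + (0)] = 20/20 = 1
  <chi_6*chi_5, chi_6> = (1/20)[1*(4)*conj(2) + 1*(-4)*conj(2) + 2*(1)*conj(-1/2 + sqrt(5)/2) + 2*(-1)*conj(-sqrt(5)/2 - 1/2) + 2*(1)*conj(-sqrt(5)/2 - 1/2) + 2*(-1)*conj(-1/2 + sqrt(5)/2) + 5*(0)*conj(0) + 5*(0)*conj(0)]
      = (1/20)[(8) + (-8) + (-1 + sqrt(5)) + (1 + sqrt(5)) + (-sqrt(5) - 1) + (1 - sqrt(5)) + (0) + (0)] = 0/20 = 0
  <chi_6*chi_5, chi_7> = (1/20)[1*(4)*conj(2) + 1*(-4)*conj(-2) + 2*(1)*conj(1/2 - sqrt(5)/2) + 2*(-1)*conj(-sqrt(5)/2 - 1/2) + 2*(1)*conj(1/2 + sqrt(5)/2) + 2*(-1)*conj(-1/2 + sqrt(5)/2) + 5*(0)*conj(0) + 5*(0)*conj(0)]
      = (1/20)[(8) + (8) + (1 - sqrt(5)) + (1 + sqrt(5)) + (1 + sqrt(5)) + (1 - sqrt(5)) + (0) + (0)] = 20/20 = 1
  <chi_6*chi_5, chi_8> = (1/20)[1*(4)*conj(2) + 1*(-4)*conj(2) + 2*(1)*conj(-sqrt(5)/2 - 1/2) + 2*(-1)*conj(-1/2 + sqrt(5)/2) + 2*(1)*conj(-1/2 + sqrt(5)/2) + 2*(-1)*conj(-sqrt(5)/2 - 1/2) + 5*(0)*conj(0) + 5*(0)*conj(0)]
      = (1/20)[(8) + (-8) + (-sqrt(5) - 1) + (1 - sqrt(5)) + (-1 + sqrt(5)) + (1 + sqrt(5)) + (0) + (0)] = 0/20 = 0
Hence the multiplicities are chi_5: 1, chi_7: 1. Dimension check: dim(chi_6)*dim(chi_5) = 2*2 = 4 and sum (mult * dim) = 1*2 + 1*2 = 4.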